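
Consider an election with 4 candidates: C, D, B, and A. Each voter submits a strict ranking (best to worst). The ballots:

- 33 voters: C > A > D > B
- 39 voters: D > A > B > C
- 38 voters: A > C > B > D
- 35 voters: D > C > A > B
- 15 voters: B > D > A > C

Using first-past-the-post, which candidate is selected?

D

First-place votes: C 33, D 74, B 15, A 38.
D has the most first-place votes.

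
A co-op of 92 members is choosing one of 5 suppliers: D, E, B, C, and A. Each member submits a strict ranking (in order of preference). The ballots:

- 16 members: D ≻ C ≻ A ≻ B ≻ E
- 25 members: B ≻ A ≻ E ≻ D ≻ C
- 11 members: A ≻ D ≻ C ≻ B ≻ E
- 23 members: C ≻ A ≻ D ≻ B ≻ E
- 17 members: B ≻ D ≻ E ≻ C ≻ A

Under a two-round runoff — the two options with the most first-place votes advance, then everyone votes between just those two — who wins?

C

Round 1 first-place votes: D 16, E 0, B 42, C 23, A 11.
B and C advance.
Runoff: B is preferred to C by 42 voters; C by 50.
C wins the runoff.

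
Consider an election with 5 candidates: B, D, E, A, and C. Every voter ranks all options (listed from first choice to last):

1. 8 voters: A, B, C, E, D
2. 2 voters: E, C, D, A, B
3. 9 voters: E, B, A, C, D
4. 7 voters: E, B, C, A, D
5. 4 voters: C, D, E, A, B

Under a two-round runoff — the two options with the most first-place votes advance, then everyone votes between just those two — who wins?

E

Round 1 first-place votes: B 0, D 0, E 18, A 8, C 4.
E and A advance.
Runoff: E is preferred to A by 22 voters; A by 8.
E wins the runoff.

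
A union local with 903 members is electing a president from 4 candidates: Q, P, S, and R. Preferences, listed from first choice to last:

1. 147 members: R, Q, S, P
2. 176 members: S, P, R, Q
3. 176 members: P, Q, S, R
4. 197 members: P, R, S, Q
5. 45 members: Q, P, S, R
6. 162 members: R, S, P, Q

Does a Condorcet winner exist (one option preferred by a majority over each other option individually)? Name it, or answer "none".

none

Checking pairwise contests:
P beats Q 711–192.
S beats P 485–418.
R beats S 506–397.
P beats R 594–309.
Every option loses at least one head-to-head, so there is no Condorcet winner.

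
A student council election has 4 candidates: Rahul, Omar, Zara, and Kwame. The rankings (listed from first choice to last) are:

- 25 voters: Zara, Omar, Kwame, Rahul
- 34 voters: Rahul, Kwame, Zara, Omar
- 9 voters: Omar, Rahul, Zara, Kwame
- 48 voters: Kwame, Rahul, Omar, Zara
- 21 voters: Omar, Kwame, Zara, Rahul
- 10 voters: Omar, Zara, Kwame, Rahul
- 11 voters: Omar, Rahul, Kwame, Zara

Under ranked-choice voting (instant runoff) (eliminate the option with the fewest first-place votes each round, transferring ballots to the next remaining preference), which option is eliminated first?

Zara

Round 1: Rahul 34, Omar 51, Zara 25, Kwame 48. Eliminate Zara.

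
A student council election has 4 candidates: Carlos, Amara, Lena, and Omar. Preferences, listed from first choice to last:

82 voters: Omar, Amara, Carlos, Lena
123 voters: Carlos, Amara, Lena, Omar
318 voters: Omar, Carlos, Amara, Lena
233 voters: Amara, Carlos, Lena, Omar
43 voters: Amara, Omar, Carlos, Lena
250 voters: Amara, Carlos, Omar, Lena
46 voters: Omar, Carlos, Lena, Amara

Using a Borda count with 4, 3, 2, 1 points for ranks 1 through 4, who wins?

Carlos: 82·2 + 123·4 + 318·3 + 233·3 + 43·2 + 250·3 + 46·3 = 3283
Amara: 82·3 + 123·3 + 318·2 + 233·4 + 43·4 + 250·4 + 46·1 = 3401
Lena: 82·1 + 123·2 + 318·1 + 233·2 + 43·1 + 250·1 + 46·2 = 1497
Omar: 82·4 + 123·1 + 318·4 + 233·1 + 43·3 + 250·2 + 46·4 = 2769
Amara has the highest Borda score (3401).

Amara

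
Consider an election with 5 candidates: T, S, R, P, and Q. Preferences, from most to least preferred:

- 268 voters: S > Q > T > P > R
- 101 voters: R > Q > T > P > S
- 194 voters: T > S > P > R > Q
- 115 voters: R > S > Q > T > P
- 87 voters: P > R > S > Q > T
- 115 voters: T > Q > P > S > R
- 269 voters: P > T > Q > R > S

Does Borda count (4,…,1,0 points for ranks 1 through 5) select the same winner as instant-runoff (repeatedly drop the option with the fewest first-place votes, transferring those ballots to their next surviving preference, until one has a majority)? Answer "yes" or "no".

Borda — scores: T 2896, S 2288, R 1588, P 2411, Q 2307. Winner: T.
Instant-runoff — R1 T 309, S 268, R 216, P 356, Q 0 (Q out); R2 T 309, S 268, R 216, P 356 (R out); R3 T 410, S 383, P 356 (P out); R4 T 679, S 470 (T winner). Winner: T.
The two methods agree.

yes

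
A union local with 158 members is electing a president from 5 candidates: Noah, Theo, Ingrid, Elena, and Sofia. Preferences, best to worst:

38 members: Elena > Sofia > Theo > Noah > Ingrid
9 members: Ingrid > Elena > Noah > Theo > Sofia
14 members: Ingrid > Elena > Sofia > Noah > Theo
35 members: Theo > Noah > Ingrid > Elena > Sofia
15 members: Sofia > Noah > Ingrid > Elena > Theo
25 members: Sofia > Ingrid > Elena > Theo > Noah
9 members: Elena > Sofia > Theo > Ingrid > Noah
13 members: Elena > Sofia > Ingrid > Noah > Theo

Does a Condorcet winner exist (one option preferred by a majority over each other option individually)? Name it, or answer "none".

Checking pairwise contests:
Theo beats Noah 107–51.
Elena beats Theo 123–35.
Noah beats Ingrid 88–70.
Ingrid beats Elena 98–60.
Elena beats Sofia 118–40.
Every option loses at least one head-to-head, so there is no Condorcet winner.

none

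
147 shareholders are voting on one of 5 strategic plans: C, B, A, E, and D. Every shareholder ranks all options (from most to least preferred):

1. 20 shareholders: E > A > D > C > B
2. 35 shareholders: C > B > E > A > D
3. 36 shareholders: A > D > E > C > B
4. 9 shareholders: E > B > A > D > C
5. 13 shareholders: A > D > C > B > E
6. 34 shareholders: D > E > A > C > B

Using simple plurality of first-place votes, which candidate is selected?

A

First-place votes: C 35, B 0, A 49, E 29, D 34.
A has the most first-place votes.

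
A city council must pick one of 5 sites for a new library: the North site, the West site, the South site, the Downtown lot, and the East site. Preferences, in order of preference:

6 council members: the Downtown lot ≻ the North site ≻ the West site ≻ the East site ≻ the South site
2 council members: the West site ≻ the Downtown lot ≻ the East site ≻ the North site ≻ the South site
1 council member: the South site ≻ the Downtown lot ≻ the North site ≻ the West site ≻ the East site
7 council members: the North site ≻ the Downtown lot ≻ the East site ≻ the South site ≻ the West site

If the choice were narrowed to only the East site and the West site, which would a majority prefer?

the West site

Voters preferring the East site to the West site: 7; preferring the West site to the East site: 9.
the West site wins the head-to-head.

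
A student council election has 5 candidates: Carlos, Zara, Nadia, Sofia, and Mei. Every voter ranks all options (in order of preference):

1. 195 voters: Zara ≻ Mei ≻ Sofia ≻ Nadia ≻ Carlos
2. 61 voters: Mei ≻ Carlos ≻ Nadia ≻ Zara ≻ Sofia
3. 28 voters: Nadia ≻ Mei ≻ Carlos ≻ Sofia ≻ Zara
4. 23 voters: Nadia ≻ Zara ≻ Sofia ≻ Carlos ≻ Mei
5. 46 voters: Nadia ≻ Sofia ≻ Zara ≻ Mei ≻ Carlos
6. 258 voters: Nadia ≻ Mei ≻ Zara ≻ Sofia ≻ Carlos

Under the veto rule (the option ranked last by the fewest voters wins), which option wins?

Last-place votes: Carlos 499, Zara 28, Nadia 0, Sofia 61, Mei 23.
Nadia is ranked last by the fewest voters, so Nadia wins.

Nadia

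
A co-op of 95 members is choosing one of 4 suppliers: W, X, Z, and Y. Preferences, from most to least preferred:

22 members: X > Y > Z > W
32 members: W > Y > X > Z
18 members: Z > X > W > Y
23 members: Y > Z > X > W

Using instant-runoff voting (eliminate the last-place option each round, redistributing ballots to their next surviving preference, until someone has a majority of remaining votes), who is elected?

X

Round 1: W 32, X 22, Z 18, Y 23. Eliminate Z.
Round 2: W 32, X 40, Y 23. Eliminate Y.
Round 3: W 32, X 63. X has a majority.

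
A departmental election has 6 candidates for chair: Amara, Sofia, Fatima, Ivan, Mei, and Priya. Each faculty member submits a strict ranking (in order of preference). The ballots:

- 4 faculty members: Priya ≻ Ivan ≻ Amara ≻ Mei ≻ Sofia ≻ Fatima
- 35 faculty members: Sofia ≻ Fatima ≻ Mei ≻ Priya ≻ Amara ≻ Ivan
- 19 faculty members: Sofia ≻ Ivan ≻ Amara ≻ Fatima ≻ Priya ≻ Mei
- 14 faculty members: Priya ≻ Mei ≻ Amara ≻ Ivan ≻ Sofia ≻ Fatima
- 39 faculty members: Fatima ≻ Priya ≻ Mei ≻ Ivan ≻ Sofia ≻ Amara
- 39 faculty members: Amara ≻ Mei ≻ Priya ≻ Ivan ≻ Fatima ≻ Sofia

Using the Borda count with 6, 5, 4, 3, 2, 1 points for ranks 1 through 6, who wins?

Priya

Amara: 4·4 + 35·2 + 19·4 + 14·4 + 39·1 + 39·6 = 491
Sofia: 4·2 + 35·6 + 19·6 + 14·2 + 39·2 + 39·1 = 477
Fatima: 4·1 + 35·5 + 19·3 + 14·1 + 39·6 + 39·2 = 562
Ivan: 4·5 + 35·1 + 19·5 + 14·3 + 39·3 + 39·3 = 426
Mei: 4·3 + 35·4 + 19·1 + 14·5 + 39·4 + 39·5 = 592
Priya: 4·6 + 35·3 + 19·2 + 14·6 + 39·5 + 39·4 = 602
Priya has the highest Borda score (602).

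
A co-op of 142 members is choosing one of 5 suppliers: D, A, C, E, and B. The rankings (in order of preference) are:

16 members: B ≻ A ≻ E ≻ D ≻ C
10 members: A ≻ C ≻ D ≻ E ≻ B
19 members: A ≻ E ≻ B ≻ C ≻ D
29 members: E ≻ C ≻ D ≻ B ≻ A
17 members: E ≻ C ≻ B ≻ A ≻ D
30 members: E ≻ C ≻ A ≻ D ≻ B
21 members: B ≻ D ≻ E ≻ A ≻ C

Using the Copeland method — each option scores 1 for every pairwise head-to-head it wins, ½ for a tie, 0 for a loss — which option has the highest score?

D: loses to A, C, E, and B → score 0.
A: beats D; loses to C, E, and B → score 1.
C: beats D, A, and B; loses to E → score 3.
E: beats D, A, C, and B → score 4.
B: beats D and A; loses to C and E → score 2.
E has the best pairwise record.

E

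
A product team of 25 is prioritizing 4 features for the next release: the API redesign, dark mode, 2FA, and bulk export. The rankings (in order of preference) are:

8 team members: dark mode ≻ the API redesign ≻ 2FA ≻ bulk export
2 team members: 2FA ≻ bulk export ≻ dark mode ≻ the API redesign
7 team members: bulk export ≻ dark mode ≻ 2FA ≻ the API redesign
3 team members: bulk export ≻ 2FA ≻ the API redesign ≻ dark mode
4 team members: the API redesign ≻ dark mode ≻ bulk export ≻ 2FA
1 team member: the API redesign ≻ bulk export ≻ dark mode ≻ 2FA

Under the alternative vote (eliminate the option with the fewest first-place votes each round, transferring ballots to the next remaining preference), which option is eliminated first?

2FA

Round 1: the API redesign 5, dark mode 8, 2FA 2, bulk export 10. Eliminate 2FA.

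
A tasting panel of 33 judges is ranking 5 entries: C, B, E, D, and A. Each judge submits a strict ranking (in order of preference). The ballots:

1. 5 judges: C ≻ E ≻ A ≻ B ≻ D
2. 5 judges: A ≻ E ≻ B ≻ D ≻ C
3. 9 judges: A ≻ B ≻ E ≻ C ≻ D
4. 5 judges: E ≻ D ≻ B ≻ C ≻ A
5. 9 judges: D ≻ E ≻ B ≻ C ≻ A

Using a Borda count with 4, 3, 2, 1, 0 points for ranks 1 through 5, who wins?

C: 5·4 + 5·0 + 9·1 + 5·1 + 9·1 = 43
B: 5·1 + 5·2 + 9·3 + 5·2 + 9·2 = 70
E: 5·3 + 5·3 + 9·2 + 5·4 + 9·3 = 95
D: 5·0 + 5·1 + 9·0 + 5·3 + 9·4 = 56
A: 5·2 + 5·4 + 9·4 + 5·0 + 9·0 = 66
E has the highest Borda score (95).

E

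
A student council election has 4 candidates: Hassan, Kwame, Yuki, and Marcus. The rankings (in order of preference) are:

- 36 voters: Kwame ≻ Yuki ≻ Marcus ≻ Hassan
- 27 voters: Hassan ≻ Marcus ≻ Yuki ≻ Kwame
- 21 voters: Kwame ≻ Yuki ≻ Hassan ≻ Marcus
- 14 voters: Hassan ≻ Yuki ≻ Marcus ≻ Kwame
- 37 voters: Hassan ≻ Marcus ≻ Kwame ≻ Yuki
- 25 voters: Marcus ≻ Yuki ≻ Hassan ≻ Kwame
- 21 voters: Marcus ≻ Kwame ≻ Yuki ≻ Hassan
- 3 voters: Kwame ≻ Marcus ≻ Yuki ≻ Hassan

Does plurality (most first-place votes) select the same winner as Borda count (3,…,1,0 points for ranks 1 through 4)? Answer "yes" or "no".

Plurality — first-place votes: Hassan 78, Kwame 60, Yuki 0, Marcus 46. Winner: Hassan.
Borda — scores: Hassan 280, Kwame 259, Yuki 243, Marcus 322. Winner: Marcus.
The two methods disagree.

no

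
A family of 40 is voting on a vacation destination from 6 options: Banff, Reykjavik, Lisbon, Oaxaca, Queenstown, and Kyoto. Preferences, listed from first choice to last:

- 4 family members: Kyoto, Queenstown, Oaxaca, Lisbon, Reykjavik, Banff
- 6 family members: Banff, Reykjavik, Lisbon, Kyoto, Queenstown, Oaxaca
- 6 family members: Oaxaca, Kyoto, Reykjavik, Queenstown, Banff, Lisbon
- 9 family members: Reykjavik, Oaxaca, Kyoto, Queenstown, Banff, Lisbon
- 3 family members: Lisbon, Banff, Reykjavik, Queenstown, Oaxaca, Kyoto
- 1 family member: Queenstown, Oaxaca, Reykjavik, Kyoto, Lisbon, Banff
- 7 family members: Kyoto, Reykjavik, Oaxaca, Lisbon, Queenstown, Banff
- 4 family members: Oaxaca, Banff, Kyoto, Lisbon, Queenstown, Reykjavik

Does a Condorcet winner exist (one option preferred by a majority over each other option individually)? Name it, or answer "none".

none

Checking pairwise contests:
Reykjavik beats Banff 27–13.
Kyoto beats Reykjavik 21–19.
Banff beats Lisbon 25–15.
Reykjavik beats Oaxaca 25–15.
Reykjavik beats Queenstown 31–9.
Oaxaca beats Kyoto 23–17.
Every option loses at least one head-to-head, so there is no Condorcet winner.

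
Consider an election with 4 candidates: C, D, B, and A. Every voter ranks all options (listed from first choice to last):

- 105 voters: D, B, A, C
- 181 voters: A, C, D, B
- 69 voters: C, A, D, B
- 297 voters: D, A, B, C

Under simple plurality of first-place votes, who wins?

D

First-place votes: C 69, D 402, B 0, A 181.
D has the most first-place votes.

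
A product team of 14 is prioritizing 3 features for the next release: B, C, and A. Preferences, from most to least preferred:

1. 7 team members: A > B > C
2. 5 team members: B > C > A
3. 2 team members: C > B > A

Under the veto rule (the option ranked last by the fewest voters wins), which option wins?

Last-place votes: B 0, C 7, A 7.
B is ranked last by the fewest voters, so B wins.

B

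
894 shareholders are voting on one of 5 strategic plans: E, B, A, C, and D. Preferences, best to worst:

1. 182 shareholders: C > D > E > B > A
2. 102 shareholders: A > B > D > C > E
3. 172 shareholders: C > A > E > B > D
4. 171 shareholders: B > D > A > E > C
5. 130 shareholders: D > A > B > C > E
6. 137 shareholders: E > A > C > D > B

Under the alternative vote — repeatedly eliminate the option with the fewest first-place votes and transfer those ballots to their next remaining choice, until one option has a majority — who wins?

C

Round 1: E 137, B 171, A 102, C 354, D 130. Eliminate A.
Round 2: E 137, B 273, C 354, D 130. Eliminate D.
Round 3: E 137, B 403, C 354. Eliminate E.
Round 4: B 403, C 491. C has a majority.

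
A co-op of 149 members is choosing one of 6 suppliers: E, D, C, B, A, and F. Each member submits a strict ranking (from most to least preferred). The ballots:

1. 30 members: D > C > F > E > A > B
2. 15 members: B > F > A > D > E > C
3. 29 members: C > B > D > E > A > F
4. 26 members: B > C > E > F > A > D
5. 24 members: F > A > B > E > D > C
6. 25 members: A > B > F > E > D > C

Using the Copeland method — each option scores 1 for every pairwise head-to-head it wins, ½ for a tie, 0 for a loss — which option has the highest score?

B

E: beats D and A; loses to C, B, and F → score 2.
D: beats C; loses to E, B, A, and F → score 1.
C: beats E, A, and F; loses to D and B → score 3.
B: beats E, D, C, and F; loses to A → score 4.
A: beats D and B; loses to E, C, and F → score 2.
F: beats E, D, and A; loses to C and B → score 3.
B has the best pairwise record.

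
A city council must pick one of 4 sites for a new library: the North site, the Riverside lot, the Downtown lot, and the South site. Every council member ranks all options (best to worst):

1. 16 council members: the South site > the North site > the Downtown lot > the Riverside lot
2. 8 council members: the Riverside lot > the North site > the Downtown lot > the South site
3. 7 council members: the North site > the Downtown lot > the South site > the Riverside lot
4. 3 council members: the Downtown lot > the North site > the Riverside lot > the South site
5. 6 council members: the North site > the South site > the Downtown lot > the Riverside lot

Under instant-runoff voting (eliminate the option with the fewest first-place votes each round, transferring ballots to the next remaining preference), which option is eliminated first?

the Downtown lot

Round 1: the North site 13, the Riverside lot 8, the Downtown lot 3, the South site 16. Eliminate the Downtown lot.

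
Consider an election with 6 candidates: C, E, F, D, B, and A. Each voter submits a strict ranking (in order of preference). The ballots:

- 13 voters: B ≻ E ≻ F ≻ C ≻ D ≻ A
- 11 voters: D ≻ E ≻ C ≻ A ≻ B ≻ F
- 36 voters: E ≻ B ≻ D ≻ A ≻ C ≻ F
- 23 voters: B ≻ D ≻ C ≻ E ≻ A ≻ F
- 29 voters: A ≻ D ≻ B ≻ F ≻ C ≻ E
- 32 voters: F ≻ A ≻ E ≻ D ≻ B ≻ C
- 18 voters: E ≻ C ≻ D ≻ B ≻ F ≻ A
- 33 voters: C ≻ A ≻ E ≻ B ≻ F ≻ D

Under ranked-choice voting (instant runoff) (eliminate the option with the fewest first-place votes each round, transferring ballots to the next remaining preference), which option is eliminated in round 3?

Round 1: C 33, E 54, F 32, D 11, B 36, A 29. Eliminate D.
Round 2: C 33, E 65, F 32, B 36, A 29. Eliminate A.
Round 3: C 33, E 65, F 32, B 65. Eliminate F.

F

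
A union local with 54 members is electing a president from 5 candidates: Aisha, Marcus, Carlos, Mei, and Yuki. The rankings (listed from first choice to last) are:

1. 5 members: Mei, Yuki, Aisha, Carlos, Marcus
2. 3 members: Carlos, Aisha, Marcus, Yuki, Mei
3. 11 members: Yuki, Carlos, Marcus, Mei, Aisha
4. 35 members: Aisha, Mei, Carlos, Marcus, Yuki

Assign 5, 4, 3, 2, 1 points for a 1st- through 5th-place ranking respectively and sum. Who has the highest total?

Aisha

Aisha: 5·3 + 3·4 + 11·1 + 35·5 = 213
Marcus: 5·1 + 3·3 + 11·3 + 35·2 = 117
Carlos: 5·2 + 3·5 + 11·4 + 35·3 = 174
Mei: 5·5 + 3·1 + 11·2 + 35·4 = 190
Yuki: 5·4 + 3·2 + 11·5 + 35·1 = 116
Aisha has the highest Borda score (213).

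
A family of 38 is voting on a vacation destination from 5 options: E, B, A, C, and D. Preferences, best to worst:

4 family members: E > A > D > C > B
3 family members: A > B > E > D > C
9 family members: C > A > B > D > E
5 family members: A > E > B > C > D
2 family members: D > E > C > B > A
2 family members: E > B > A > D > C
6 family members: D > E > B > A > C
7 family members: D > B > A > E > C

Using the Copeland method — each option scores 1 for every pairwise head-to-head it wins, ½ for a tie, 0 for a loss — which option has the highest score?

A

E: beats C; ties B; loses to A and D → score 1.5.
B: beats C; ties E and D; loses to A → score 2.
A: beats E, B, C, and D → score 4.
C: loses to E, B, A, and D → score 0.
D: beats E and C; ties B; loses to A → score 2.5.
A has the best pairwise record.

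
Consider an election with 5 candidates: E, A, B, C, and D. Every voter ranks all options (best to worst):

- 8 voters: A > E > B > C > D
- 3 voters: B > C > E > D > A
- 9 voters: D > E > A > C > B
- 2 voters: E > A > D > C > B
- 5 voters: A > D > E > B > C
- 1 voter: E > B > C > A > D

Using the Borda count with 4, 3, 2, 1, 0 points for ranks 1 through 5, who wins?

E

E: 8·3 + 3·2 + 9·3 + 2·4 + 5·2 + 1·4 = 79
A: 8·4 + 3·0 + 9·2 + 2·3 + 5·4 + 1·1 = 77
B: 8·2 + 3·4 + 9·0 + 2·0 + 5·1 + 1·3 = 36
C: 8·1 + 3·3 + 9·1 + 2·1 + 5·0 + 1·2 = 30
D: 8·0 + 3·1 + 9·4 + 2·2 + 5·3 + 1·0 = 58
E has the highest Borda score (79).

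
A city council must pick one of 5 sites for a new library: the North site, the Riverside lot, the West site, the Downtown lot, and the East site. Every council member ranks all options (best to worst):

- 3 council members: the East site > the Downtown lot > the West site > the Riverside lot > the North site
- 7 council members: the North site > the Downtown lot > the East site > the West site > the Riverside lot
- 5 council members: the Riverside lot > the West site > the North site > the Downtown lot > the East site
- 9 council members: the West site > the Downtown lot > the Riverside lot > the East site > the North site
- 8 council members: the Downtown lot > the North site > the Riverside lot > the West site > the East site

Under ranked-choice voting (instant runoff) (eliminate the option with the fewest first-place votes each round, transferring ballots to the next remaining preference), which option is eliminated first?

Round 1: the North site 7, the Riverside lot 5, the West site 9, the Downtown lot 8, the East site 3. Eliminate the East site.

the East site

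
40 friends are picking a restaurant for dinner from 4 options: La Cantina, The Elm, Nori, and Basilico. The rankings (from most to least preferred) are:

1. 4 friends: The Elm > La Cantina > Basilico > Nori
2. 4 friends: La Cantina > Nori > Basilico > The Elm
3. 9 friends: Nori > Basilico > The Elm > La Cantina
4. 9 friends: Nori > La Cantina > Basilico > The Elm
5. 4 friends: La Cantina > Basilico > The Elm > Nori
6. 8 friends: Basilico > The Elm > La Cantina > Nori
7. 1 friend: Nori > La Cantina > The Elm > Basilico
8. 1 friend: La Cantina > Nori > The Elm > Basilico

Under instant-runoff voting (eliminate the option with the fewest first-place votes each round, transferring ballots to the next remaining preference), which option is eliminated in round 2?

Basilico

Round 1: La Cantina 9, The Elm 4, Nori 19, Basilico 8. Eliminate The Elm.
Round 2: La Cantina 13, Nori 19, Basilico 8. Eliminate Basilico.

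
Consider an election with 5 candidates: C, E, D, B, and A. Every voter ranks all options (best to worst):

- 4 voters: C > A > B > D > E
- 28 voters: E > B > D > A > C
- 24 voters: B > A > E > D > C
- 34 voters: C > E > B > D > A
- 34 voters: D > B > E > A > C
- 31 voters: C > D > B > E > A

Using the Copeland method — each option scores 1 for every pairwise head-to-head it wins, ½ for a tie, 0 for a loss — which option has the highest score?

B

C: loses to E, D, B, and A → score 0.
E: beats C, D, and A; loses to B → score 3.
D: beats C and A; loses to E and B → score 2.
B: beats C, E, D, and A → score 4.
A: beats C; loses to E, D, and B → score 1.
B has the best pairwise record.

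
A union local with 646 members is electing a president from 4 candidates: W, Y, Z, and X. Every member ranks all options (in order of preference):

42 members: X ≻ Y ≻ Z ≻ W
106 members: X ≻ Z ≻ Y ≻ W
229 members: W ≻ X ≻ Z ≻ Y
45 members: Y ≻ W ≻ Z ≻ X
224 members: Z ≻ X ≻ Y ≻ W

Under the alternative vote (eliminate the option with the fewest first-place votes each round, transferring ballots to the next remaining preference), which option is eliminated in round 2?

Round 1: W 229, Y 45, Z 224, X 148. Eliminate Y.
Round 2: W 274, Z 224, X 148. Eliminate X.

X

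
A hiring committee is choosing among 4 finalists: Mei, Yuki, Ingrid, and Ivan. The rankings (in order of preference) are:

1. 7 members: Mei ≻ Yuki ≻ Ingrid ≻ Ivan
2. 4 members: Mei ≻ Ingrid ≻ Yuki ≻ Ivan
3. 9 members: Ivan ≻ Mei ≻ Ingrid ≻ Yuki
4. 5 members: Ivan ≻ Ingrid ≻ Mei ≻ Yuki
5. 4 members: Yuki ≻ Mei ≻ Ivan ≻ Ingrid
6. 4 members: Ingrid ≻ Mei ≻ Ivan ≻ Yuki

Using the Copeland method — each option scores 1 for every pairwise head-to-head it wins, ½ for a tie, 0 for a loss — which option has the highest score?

Mei

Mei: beats Yuki, Ingrid, and Ivan → score 3.
Yuki: loses to Mei, Ingrid, and Ivan → score 0.
Ingrid: beats Yuki; loses to Mei and Ivan → score 1.
Ivan: beats Yuki and Ingrid; loses to Mei → score 2.
Mei has the best pairwise record.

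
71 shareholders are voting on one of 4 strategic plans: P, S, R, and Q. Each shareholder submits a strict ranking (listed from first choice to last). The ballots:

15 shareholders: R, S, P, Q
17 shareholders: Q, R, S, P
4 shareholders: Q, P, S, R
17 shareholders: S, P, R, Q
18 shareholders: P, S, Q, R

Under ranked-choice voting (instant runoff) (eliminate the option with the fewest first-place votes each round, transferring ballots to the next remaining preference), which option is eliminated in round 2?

P

Round 1: P 18, S 17, R 15, Q 21. Eliminate R.
Round 2: P 18, S 32, Q 21. Eliminate P.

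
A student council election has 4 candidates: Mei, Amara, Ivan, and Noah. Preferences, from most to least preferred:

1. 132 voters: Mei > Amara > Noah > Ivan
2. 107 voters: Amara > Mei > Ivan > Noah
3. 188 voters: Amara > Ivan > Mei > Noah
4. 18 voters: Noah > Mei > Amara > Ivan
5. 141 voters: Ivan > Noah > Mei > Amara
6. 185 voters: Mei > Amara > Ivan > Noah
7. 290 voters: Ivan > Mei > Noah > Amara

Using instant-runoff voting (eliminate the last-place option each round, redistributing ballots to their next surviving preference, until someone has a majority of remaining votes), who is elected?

Round 1: Mei 317, Amara 295, Ivan 431, Noah 18. Eliminate Noah.
Round 2: Mei 335, Amara 295, Ivan 431. Eliminate Amara.
Round 3: Mei 442, Ivan 619. Ivan has a majority.

Ivan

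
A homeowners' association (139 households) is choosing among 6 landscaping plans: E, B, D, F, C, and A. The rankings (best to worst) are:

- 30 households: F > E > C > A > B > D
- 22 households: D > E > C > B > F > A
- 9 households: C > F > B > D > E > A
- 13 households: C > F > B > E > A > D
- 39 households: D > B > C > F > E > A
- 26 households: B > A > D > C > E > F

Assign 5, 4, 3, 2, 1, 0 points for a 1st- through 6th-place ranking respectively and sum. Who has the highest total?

C

E: 30·4 + 22·4 + 9·1 + 13·2 + 39·1 + 26·1 = 308
B: 30·1 + 22·2 + 9·3 + 13·3 + 39·4 + 26·5 = 426
D: 30·0 + 22·5 + 9·2 + 13·0 + 39·5 + 26·3 = 401
F: 30·5 + 22·1 + 9·4 + 13·4 + 39·2 + 26·0 = 338
C: 30·3 + 22·3 + 9·5 + 13·5 + 39·3 + 26·2 = 435
A: 30·2 + 22·0 + 9·0 + 13·1 + 39·0 + 26·4 = 177
C has the highest Borda score (435).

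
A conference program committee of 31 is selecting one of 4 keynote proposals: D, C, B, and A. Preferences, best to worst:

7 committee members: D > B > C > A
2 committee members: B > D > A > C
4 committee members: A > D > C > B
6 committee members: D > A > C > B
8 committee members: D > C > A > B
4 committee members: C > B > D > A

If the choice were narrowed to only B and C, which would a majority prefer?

Voters preferring B to C: 9; preferring C to B: 22.
C wins the head-to-head.

C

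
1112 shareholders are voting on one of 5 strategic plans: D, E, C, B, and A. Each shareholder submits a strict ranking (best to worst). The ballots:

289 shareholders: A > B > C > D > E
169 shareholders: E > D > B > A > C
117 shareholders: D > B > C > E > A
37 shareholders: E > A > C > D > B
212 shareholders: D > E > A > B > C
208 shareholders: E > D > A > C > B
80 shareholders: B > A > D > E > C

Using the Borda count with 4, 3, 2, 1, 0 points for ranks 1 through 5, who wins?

D

D: 289·1 + 169·3 + 117·4 + 37·1 + 212·4 + 208·3 + 80·2 = 2933
E: 289·0 + 169·4 + 117·1 + 37·4 + 212·3 + 208·4 + 80·1 = 2489
C: 289·2 + 169·0 + 117·2 + 37·2 + 212·0 + 208·1 + 80·0 = 1094
B: 289·3 + 169·2 + 117·3 + 37·0 + 212·1 + 208·0 + 80·4 = 2088
A: 289·4 + 169·1 + 117·0 + 37·3 + 212·2 + 208·2 + 80·3 = 2516
D has the highest Borda score (2933).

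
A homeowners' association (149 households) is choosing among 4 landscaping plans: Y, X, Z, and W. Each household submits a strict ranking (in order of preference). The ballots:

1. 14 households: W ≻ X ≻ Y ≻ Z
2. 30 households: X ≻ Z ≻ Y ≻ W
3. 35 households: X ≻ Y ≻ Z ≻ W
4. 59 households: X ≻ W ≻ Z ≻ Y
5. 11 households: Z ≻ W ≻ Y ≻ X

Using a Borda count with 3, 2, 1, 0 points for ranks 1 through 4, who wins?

Y: 14·1 + 30·1 + 35·2 + 59·0 + 11·1 = 125
X: 14·2 + 30·3 + 35·3 + 59·3 + 11·0 = 400
Z: 14·0 + 30·2 + 35·1 + 59·1 + 11·3 = 187
W: 14·3 + 30·0 + 35·0 + 59·2 + 11·2 = 182
X has the highest Borda score (400).

X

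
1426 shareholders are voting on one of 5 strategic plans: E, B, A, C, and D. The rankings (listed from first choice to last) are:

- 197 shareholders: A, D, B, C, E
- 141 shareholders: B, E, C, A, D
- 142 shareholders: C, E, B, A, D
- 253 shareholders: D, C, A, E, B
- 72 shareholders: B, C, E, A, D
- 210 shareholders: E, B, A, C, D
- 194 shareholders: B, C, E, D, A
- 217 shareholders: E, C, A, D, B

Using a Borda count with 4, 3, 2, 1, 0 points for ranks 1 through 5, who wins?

C

E: 197·0 + 141·3 + 142·3 + 253·1 + 72·2 + 210·4 + 194·2 + 217·4 = 3342
B: 197·2 + 141·4 + 142·2 + 253·0 + 72·4 + 210·3 + 194·4 + 217·0 = 2936
A: 197·4 + 141·1 + 142·1 + 253·2 + 72·1 + 210·2 + 194·0 + 217·2 = 2503
C: 197·1 + 141·2 + 142·4 + 253·3 + 72·3 + 210·1 + 194·3 + 217·3 = 3465
D: 197·3 + 141·0 + 142·0 + 253·4 + 72·0 + 210·0 + 194·1 + 217·1 = 2014
C has the highest Borda score (3465).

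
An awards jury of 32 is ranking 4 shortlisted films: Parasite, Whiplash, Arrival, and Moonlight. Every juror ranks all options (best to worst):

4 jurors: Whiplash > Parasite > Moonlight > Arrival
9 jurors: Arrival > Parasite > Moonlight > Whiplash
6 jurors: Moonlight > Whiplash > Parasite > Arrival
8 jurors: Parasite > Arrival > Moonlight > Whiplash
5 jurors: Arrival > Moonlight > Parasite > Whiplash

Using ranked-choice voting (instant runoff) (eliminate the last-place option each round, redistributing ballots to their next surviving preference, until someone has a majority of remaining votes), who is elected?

Round 1: Parasite 8, Whiplash 4, Arrival 14, Moonlight 6. Eliminate Whiplash.
Round 2: Parasite 12, Arrival 14, Moonlight 6. Eliminate Moonlight.
Round 3: Parasite 18, Arrival 14. Parasite has a majority.

Parasite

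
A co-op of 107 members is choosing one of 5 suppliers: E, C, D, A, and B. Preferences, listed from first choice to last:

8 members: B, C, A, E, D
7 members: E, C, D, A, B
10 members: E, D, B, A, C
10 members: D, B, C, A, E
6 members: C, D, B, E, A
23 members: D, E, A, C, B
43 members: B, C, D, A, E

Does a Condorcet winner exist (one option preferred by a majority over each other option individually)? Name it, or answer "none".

Checking pairwise contests:
C beats E 67–40.
B beats C 71–36.
C beats D 64–43.
C beats A 74–33.
D beats B 56–51.
Every option loses at least one head-to-head, so there is no Condorcet winner.

none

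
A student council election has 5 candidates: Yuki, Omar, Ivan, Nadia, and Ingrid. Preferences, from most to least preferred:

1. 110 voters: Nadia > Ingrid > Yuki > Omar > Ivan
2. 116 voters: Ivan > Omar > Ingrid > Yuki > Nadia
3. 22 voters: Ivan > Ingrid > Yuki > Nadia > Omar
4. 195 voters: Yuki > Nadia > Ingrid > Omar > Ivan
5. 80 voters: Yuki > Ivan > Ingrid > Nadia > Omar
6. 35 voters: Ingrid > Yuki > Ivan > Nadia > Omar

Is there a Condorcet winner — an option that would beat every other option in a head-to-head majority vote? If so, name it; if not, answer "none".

Checking pairwise contests:
Ingrid beats Yuki 283–275.
Yuki beats Omar 442–116.
Yuki beats Ivan 420–138.
Yuki beats Nadia 448–110.
Nadia beats Ingrid 305–253.
Every option loses at least one head-to-head, so there is no Condorcet winner.

none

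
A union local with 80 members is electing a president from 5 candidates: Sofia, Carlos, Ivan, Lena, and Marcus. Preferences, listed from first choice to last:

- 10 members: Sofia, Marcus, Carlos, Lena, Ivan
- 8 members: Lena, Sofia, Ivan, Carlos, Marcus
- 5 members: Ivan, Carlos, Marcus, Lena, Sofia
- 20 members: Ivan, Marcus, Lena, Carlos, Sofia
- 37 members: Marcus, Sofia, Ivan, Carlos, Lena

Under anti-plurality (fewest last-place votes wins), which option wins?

Last-place votes: Sofia 25, Carlos 0, Ivan 10, Lena 37, Marcus 8.
Carlos is ranked last by the fewest voters, so Carlos wins.

Carlos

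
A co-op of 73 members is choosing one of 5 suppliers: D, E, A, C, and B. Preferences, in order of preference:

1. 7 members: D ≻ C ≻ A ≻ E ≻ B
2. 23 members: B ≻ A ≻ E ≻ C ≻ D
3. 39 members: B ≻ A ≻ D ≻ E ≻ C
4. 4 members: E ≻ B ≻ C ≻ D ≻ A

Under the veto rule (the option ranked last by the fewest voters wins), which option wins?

Last-place votes: D 23, E 0, A 4, C 39, B 7.
E is ranked last by the fewest voters, so E wins.

E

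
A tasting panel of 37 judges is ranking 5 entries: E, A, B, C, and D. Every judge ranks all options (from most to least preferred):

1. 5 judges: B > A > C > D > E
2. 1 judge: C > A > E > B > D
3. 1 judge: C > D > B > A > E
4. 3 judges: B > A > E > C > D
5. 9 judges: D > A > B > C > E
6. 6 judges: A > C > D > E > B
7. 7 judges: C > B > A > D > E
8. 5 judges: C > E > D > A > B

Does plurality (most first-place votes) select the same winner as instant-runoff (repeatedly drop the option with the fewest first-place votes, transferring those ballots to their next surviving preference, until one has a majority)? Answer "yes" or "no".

yes

Plurality — first-place votes: E 0, A 6, B 8, C 14, D 9. Winner: C.
Instant-runoff — R1 E 0, A 6, B 8, C 14, D 9 (E out); R2 A 6, B 8, C 14, D 9 (A out); R3 B 8, C 20, D 9 (C winner). Winner: C.
The two methods agree.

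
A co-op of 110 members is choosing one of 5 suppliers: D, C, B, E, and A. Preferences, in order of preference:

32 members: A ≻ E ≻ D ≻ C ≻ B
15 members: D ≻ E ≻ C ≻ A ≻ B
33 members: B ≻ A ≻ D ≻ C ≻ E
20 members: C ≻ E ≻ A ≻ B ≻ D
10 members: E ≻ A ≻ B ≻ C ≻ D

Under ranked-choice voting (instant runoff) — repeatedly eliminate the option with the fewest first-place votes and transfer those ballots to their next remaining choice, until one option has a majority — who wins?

A

Round 1: D 15, C 20, B 33, E 10, A 32. Eliminate E.
Round 2: D 15, C 20, B 33, A 42. Eliminate D.
Round 3: C 35, B 33, A 42. Eliminate B.
Round 4: C 35, A 75. A has a majority.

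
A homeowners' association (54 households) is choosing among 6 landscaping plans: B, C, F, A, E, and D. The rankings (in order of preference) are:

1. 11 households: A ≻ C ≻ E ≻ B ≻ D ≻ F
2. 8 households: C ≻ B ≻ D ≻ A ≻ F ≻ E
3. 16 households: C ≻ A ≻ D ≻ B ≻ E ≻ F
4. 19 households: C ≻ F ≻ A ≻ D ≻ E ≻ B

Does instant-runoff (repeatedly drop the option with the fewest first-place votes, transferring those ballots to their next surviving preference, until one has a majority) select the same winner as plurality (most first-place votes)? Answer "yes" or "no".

yes

Instant-runoff — R1 B 0, C 43, F 0, A 11, E 0, D 0 (C winner). Winner: C.
Plurality — first-place votes: B 0, C 43, F 0, A 11, E 0, D 0. Winner: C.
The two methods agree.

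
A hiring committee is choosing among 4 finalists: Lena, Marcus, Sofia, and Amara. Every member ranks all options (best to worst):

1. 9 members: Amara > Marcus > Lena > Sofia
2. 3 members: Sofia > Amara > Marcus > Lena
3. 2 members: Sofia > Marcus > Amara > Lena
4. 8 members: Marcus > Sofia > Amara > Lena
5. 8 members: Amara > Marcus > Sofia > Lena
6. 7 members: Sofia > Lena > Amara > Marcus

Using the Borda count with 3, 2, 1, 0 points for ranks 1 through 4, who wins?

Lena: 9·1 + 3·0 + 2·0 + 8·0 + 8·0 + 7·2 = 23
Marcus: 9·2 + 3·1 + 2·2 + 8·3 + 8·2 + 7·0 = 65
Sofia: 9·0 + 3·3 + 2·3 + 8·2 + 8·1 + 7·3 = 60
Amara: 9·3 + 3·2 + 2·1 + 8·1 + 8·3 + 7·1 = 74
Amara has the highest Borda score (74).

Amara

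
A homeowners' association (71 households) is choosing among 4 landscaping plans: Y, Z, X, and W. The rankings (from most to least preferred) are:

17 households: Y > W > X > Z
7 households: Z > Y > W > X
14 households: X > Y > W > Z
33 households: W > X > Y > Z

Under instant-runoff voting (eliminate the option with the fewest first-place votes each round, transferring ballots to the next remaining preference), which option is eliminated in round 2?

Round 1: Y 17, Z 7, X 14, W 33. Eliminate Z.
Round 2: Y 24, X 14, W 33. Eliminate X.

X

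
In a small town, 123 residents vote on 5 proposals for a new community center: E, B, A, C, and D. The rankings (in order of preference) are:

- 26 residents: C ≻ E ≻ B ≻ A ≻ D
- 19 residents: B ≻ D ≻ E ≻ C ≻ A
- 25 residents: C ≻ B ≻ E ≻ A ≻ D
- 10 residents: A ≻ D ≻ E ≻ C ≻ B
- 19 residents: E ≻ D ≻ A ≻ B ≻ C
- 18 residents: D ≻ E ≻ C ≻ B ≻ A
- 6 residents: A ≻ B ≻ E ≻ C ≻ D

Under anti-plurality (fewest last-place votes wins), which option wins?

E

Last-place votes: E 0, B 10, A 37, C 19, D 57.
E is ranked last by the fewest voters, so E wins.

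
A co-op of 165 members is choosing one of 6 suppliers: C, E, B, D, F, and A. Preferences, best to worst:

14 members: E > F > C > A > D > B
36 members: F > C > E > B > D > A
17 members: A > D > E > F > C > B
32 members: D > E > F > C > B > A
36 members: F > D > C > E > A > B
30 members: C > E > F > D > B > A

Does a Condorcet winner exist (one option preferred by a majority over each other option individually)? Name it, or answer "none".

Checking pairwise contests:
D beats C 85–80.
C beats E 102–63.
C beats B 165–0.
F beats D 116–49.
E beats F 93–72.
C beats A 148–17.
Every option loses at least one head-to-head, so there is no Condorcet winner.

none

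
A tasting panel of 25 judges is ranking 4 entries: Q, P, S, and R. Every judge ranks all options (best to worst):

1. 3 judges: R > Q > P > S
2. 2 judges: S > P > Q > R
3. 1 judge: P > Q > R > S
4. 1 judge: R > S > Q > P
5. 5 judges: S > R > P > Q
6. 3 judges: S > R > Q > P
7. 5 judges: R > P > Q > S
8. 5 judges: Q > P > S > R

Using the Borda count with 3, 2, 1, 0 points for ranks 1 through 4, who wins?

R

Q: 3·2 + 2·1 + 1·2 + 1·1 + 5·0 + 3·1 + 5·1 + 5·3 = 34
P: 3·1 + 2·2 + 1·3 + 1·0 + 5·1 + 3·0 + 5·2 + 5·2 = 35
S: 3·0 + 2·3 + 1·0 + 1·2 + 5·3 + 3·3 + 5·0 + 5·1 = 37
R: 3·3 + 2·0 + 1·1 + 1·3 + 5·2 + 3·2 + 5·3 + 5·0 = 44
R has the highest Borda score (44).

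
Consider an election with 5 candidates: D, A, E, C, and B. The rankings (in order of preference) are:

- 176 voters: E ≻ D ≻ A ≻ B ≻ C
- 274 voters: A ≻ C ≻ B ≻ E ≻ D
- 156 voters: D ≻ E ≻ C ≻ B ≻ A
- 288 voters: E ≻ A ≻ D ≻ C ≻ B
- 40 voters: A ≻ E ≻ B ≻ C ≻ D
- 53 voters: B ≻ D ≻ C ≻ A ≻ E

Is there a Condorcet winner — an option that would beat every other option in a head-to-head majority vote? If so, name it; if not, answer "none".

E vs D: 778–209 for E.
E vs A: 620–367 for E.
E vs C: 660–327 for E.
E vs B: 660–327 for E.
E beats every other option head-to-head.

E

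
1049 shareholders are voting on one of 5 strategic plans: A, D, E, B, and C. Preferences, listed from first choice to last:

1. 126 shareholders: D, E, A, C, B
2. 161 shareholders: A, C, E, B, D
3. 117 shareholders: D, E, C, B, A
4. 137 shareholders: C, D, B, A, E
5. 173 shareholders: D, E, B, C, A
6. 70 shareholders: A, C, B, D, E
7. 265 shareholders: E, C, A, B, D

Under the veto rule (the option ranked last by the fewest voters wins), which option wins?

Last-place votes: A 290, D 426, E 207, B 126, C 0.
C is ranked last by the fewest voters, so C wins.

C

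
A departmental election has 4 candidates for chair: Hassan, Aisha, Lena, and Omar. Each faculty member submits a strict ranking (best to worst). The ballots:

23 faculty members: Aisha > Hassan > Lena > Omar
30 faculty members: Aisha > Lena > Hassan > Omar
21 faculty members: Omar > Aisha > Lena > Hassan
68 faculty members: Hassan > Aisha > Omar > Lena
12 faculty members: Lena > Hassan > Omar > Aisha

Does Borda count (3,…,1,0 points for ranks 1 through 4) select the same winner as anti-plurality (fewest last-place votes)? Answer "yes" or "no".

Borda — scores: Hassan 304, Aisha 337, Lena 140, Omar 143. Winner: Aisha.
Anti-plurality — last-place votes: Hassan 21, Aisha 12, Lena 68, Omar 53. Winner: Aisha.
The two methods agree.

yes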